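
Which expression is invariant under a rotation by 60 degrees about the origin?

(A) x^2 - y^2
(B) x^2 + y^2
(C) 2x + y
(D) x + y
B

A rotation by 60 degrees sends (x, y) to (x/2 - sqrt(3)y/2, sqrt(3)x/2 + y/2).
Substitute the transformed coordinates into each option and compare with the original:
(A) x^2 - y^2  ->  (x/2 - sqrt(3)y/2)^2 - (sqrt(3)x/2 + y/2)^2 = -x^2/2 - sqrt(3)xy + y^2/2   [differs from x^2 - y^2: not invariant]
(B) x^2 + y^2  ->  (x/2 - sqrt(3)y/2)^2 + (sqrt(3)x/2 + y/2)^2 = x^2 + y^2   [equals x^2 + y^2: invariant]
(C) 2x + y  ->  2(x/2 - sqrt(3)y/2) + (sqrt(3)x/2 + y/2) = sqrt(3)x/2 + x - sqrt(3)y + y/2   [differs from 2x + y: not invariant]
(D) x + y  ->  (x/2 - sqrt(3)y/2) + (sqrt(3)x/2 + y/2) = x/2 + sqrt(3)x/2 - sqrt(3)y/2 + y/2   [differs from x + y: not invariant]

Only option (B), x^2 + y^2, is unchanged by the transformation.
Geometrically, x^2 + y^2 is the squared distance from the origin, which every rotation about the origin preserves.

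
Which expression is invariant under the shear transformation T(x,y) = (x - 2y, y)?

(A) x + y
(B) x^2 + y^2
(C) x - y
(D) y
D

Under the shear T(x,y) = (x - 2y, y):
Substitute the transformed coordinates into each option and compare with the original:
(A) x + y  ->  (x - 2y) + (y) = x - y   [differs from x + y: not invariant]
(B) x^2 + y^2  ->  (x - 2y)^2 + (y)^2 = x^2 - 4xy + 5y^2   [differs from x^2 + y^2: not invariant]
(C) x - y  ->  (x - 2y) - (y) = x - 3y   [differs from x - y: not invariant]
(D) y  ->  (y) = y   [equals y: invariant]

Only option (D), y, is unchanged by the transformation.
A horizontal shear moves points parallel to the x-axis, so the y-coordinate (and any function of y alone) is unchanged.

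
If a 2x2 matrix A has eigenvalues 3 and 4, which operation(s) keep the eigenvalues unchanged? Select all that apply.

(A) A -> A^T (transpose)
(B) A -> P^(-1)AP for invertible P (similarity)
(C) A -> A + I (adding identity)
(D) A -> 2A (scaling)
A and B

Eigenvalues are preserved by:
1. Similarity transformations: A -> P^(-1)AP (same characteristic polynomial)
2. Transpose: A^T has the same eigenvalues as A

Eigenvalues are NOT preserved by:
- Adding identity: eigenvalues become 3+1, 4+1
- Scaling: eigenvalues become 6, 8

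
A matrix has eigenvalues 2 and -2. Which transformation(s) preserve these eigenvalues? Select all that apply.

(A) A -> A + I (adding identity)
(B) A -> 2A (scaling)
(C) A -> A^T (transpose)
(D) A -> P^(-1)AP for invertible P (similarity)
C and D

Eigenvalues are preserved by:
1. Similarity transformations: A -> P^(-1)AP (same characteristic polynomial)
2. Transpose: A^T has the same eigenvalues as A

Eigenvalues are NOT preserved by:
- Adding identity: eigenvalues become 2+1, -2+1
- Scaling: eigenvalues become 4, -4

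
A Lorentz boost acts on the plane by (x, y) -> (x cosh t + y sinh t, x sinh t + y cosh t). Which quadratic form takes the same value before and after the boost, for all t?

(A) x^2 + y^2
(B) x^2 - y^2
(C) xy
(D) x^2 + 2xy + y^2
B

Write x' = x cosh t + y sinh t, y' = x sinh t + y cosh t and substitute into each option:
(A) x^2 + y^2: (x cosh t + y sinh t)^2 + (x sinh t + y cosh t)^2 = (x^2 + y^2)(cosh^2 t + sinh^2 t) + 4xy sinh t cosh t = (x^2 + y^2) cosh 2t + 2xy sinh 2t   [not invariant for t != 0]
(B) x^2 - y^2: (x cosh t + y sinh t)^2 - (x sinh t + y cosh t)^2 = x^2(cosh^2 t - sinh^2 t) + 2xy(cosh t sinh t - sinh t cosh t) + y^2(sinh^2 t - cosh^2 t) = x^2 - y^2   [invariant, using cosh^2 t - sinh^2 t = 1]
(C) xy: (x cosh t + y sinh t)(x sinh t + y cosh t) = xy(cosh^2 t + sinh^2 t) + (x^2 + y^2) sinh t cosh t = xy cosh 2t + (x^2 + y^2)(sinh 2t)/2   [not invariant for t != 0]
(D) x^2 + 2xy + y^2: (x' + y')^2 with x' + y' = (x + y)(cosh t + sinh t) = (x + y)e^t, so it becomes (x + y)^2 e^(2t)   [not invariant for t != 0]

Only (B) x^2 - y^2 is unchanged; it is the Minkowski form preserved by Lorentz boosts, just as x^2 + y^2 is preserved by ordinary rotations.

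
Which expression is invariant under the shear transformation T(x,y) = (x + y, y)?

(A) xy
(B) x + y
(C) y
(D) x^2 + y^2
C

Under the shear T(x,y) = (x + y, y):
Substitute the transformed coordinates into each option and compare with the original:
(A) xy  ->  (x + y)(y) = xy + y^2   [differs from xy: not invariant]
(B) x + y  ->  (x + y) + (y) = x + 2y   [differs from x + y: not invariant]
(C) y  ->  (y) = y   [equals y: invariant]
(D) x^2 + y^2  ->  (x + y)^2 + (y)^2 = x^2 + 2xy + 2y^2   [differs from x^2 + y^2: not invariant]

Only option (C), y, is unchanged by the transformation.
A horizontal shear moves points parallel to the x-axis, so the y-coordinate (and any function of y alone) is unchanged.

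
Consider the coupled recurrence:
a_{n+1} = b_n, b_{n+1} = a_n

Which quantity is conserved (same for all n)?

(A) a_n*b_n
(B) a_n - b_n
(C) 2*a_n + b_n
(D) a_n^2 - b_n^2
A

Replace a_n by a_{n+1} = b_n and b_n by b_{n+1} = a_n in each option and simplify:
(A) a_n*b_n  ->  (b_n)*(a_n) = a_n*b_n   [conserved]
(B) a_n - b_n  ->  (b_n) - (a_n) = -a_n + b_n   [not conserved]
(C) 2*a_n + b_n  ->  2*(b_n) + (a_n) = a_n + 2*b_n   [not conserved]
(D) a_n^2 - b_n^2  ->  (b_n)^2 - (a_n)^2 = -a_n^2 + b_n^2   [not conserved]

Only (A) a_n*b_n returns to itself after one step, so it is the conserved quantity.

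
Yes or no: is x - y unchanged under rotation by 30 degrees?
No

Applying rotation by 30 degrees: x' = x*cos(30 degrees) - y*sin(30 degrees) = sqrt(3)x/2 - y/2, y' = x*sin(30 degrees) + y*cos(30 degrees) = x/2 + sqrt(3)y/2

Substituting into x - y:
(sqrt(3)x/2 - y/2) - (x/2 + sqrt(3)y/2)
= -x/2 + sqrt(3)x/2 - sqrt(3)y/2 - y/2

This differs from the original expression x - y, so it is NOT invariant.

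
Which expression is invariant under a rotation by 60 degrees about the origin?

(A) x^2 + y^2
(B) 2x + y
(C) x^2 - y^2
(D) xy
A

A rotation by 60 degrees sends (x, y) to (x/2 - sqrt(3)y/2, sqrt(3)x/2 + y/2).
Substitute the transformed coordinates into each option and compare with the original:
(A) x^2 + y^2  ->  (x/2 - sqrt(3)y/2)^2 + (sqrt(3)x/2 + y/2)^2 = x^2 + y^2   [equals x^2 + y^2: invariant]
(B) 2x + y  ->  2(x/2 - sqrt(3)y/2) + (sqrt(3)x/2 + y/2) = sqrt(3)x/2 + x - sqrt(3)y + y/2   [differs from 2x + y: not invariant]
(C) x^2 - y^2  ->  (x/2 - sqrt(3)y/2)^2 - (sqrt(3)x/2 + y/2)^2 = -x^2/2 - sqrt(3)xy + y^2/2   [differs from x^2 - y^2: not invariant]
(D) xy  ->  (x/2 - sqrt(3)y/2)(sqrt(3)x/2 + y/2) = sqrt(3)x^2/4 - xy/2 - sqrt(3)y^2/4   [differs from xy: not invariant]

Only option (A), x^2 + y^2, is unchanged by the transformation.
Geometrically, x^2 + y^2 is the squared distance from the origin, which every rotation about the origin preserves.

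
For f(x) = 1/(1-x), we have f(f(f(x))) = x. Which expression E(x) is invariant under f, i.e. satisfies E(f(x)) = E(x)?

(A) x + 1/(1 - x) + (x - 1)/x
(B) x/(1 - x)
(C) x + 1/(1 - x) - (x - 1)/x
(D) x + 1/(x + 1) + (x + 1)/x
A

Replace x by f(x) = 1/(1 - x) in each option and simplify. As a quick numerical cross-check, also compare E(5) with E(f(5)) = E(-1/4).

(A) x + 1/(1 - x) + (x - 1)/x  ->  (1/(1 - x)) + 1/(1 - (1/(1 - x))) + ((1/(1 - x)) - 1)/(1/(1 - x)), which simplifies back to x + 1/(1 - x) + (x - 1)/x; check: E(5) = 111/20, E(-1/4) = 111/20.   [invariant]
(B) x/(1 - x)  ->  (1/(1 - x))/(1 - (1/(1 - x))) = -1/x; check: E(5) = -5/4 but E(-1/4) = -1/5.   [not invariant]
(C) x + 1/(1 - x) - (x - 1)/x  ->  (1/(1 - x)) + 1/(1 - (1/(1 - x))) - ((1/(1 - x)) - 1)/(1/(1 - x)) = (x^2(1 - x) - x + (x - 1)^2)/(x(x - 1)); check: E(5) = 79/20 but E(-1/4) = -89/20.   [not invariant]
(D) x + 1/(x + 1) + (x + 1)/x  ->  (1/(1 - x)) + 1/((1/(1 - x)) + 1) + ((1/(1 - x)) + 1)/(1/(1 - x)) = (-x^3 + 6x^2 - 11x + 7)/(x^2 - 3x + 2); check: E(5) = 191/30 but E(-1/4) = -23/12.   [not invariant]

Only (A) is unchanged. Indeed f(f(x)) = 1/(1 - 1/(1-x)) = (1-x)/(-x) = (x-1)/x, so E(x) = x + f(x) + f(f(x)) is the sum over the whole 3-cycle; applying f just permutes the three terms cyclically (x -> f(x) -> f(f(x)) -> x), leaving the sum unchanged.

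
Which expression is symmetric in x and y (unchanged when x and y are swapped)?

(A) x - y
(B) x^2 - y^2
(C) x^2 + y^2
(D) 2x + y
C

A symmetric expression is unchanged when the variables are permuted; here the transformation to test is the swap (x, y) -> (y, x).
Substitute the transformed coordinates into each option and compare with the original:
(A) x - y  ->  (y) - (x) = -x + y   [differs from x - y: not invariant]
(B) x^2 - y^2  ->  (y)^2 - (x)^2 = -x^2 + y^2   [differs from x^2 - y^2: not invariant]
(C) x^2 + y^2  ->  (y)^2 + (x)^2 = x^2 + y^2   [equals x^2 + y^2: invariant]
(D) 2x + y  ->  2(y) + (x) = x + 2y   [differs from 2x + y: not invariant]

Only option (C), x^2 + y^2, is unchanged by the transformation.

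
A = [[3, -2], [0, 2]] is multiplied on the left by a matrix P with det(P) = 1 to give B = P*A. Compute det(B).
6

By the multiplicative property of determinants, det(B) = det(P*A) = det(P) * det(A) = det(A),
so the determinant is invariant under multiplication by any determinant-1 matrix; we just need det(A).

det(A) = (3)(2) - (-2)(0) = 6 - 0 = 6

Therefore det(B) = 1 * 6 = 6.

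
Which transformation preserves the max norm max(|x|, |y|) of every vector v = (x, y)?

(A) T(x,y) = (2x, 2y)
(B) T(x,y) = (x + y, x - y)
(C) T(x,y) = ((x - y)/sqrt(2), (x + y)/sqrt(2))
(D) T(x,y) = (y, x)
D

A transformation preserves a norm if ||T(v)|| = ||v|| for every v; a single vector where the norm changes rules an option out.

(A) T(x,y) = (2x, 2y): v = (1, 0) has norm max(|1|, |0|) = 1, but T(v) = (2, 0) has norm 2 -- not preserved.
(B) T(x,y) = (x + y, x - y): v = (1, 1) has norm max(|1|, |1|) = 1, but T(v) = (2, 0) has norm 2 -- not preserved.
(C) T(x,y) = ((x - y)/sqrt(2), (x + y)/sqrt(2)): v = (1, 0) has norm max(|1|, |0|) = 1, but T(v) = (sqrt(2)/2, sqrt(2)/2) has norm sqrt(2)/2 -- not preserved.
(D) T(x,y) = (y, x): preserves the norm -- it only permutes the coordinates and/or flips signs, which leaves max(|x|, |y|) unchanged.

Therefore the answer is (D).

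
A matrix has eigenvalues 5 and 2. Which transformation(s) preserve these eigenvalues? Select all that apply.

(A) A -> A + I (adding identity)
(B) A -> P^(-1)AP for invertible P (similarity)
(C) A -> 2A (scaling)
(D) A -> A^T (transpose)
B and D

Eigenvalues are preserved by:
1. Similarity transformations: A -> P^(-1)AP (same characteristic polynomial)
2. Transpose: A^T has the same eigenvalues as A

Eigenvalues are NOT preserved by:
- Adding identity: eigenvalues become 5+1, 2+1
- Scaling: eigenvalues become 10, 4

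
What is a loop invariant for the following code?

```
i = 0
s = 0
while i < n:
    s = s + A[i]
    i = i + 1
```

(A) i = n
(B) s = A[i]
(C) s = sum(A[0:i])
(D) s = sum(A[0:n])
C

A loop invariant must hold before the first iteration and be re-established by every execution of the body.

(C) s = sum(A[0:i]): Initially i = 0 and s = 0 = sum of the empty slice A[0:0]. If s = sum(A[0:i]) holds at the top of an iteration, the body sets s to sum(A[0:i]) + A[i] = sum(A[0:i+1]) and then i to i+1, so s = sum(A[0:i]) holds again. At exit i = n, giving s = sum(A[0:n]).

The other options fail:
(A) i = n: false initially (i = 0); it is the exit condition, not an invariant.
(B) s = A[i]: after the first iteration s = A[0] but i = 1, so s = A[i] compares s with the wrong element (and fails in general).
(D) s = sum(A[0:n]): false before the loop (s = 0, not the full sum) -- it only becomes true at exit.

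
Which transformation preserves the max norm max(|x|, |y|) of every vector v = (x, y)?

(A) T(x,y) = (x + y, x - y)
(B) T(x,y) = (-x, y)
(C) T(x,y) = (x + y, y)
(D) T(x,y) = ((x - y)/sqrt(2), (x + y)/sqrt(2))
B

A transformation preserves a norm if ||T(v)|| = ||v|| for every v; a single vector where the norm changes rules an option out.

(A) T(x,y) = (x + y, x - y): v = (1, 1) has norm max(|1|, |1|) = 1, but T(v) = (2, 0) has norm 2 -- not preserved.
(B) T(x,y) = (-x, y): preserves the norm -- it only permutes the coordinates and/or flips signs, which leaves max(|x|, |y|) unchanged.
(C) T(x,y) = (x + y, y): v = (1, 1) has norm max(|1|, |1|) = 1, but T(v) = (2, 1) has norm 2 -- not preserved.
(D) T(x,y) = ((x - y)/sqrt(2), (x + y)/sqrt(2)): v = (1, 0) has norm max(|1|, |0|) = 1, but T(v) = (sqrt(2)/2, sqrt(2)/2) has norm sqrt(2)/2 -- not preserved.

Therefore the answer is (B).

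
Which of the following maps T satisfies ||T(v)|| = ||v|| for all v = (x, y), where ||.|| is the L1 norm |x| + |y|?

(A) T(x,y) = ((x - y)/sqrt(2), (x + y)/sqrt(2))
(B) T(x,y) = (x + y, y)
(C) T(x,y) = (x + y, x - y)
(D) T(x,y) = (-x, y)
D

A transformation preserves a norm if ||T(v)|| = ||v|| for every v; a single vector where the norm changes rules an option out.

(A) T(x,y) = ((x - y)/sqrt(2), (x + y)/sqrt(2)): v = (1, 0) has norm |1| + |0| = 1, but T(v) = (sqrt(2)/2, sqrt(2)/2) has norm sqrt(2) -- not preserved.
(B) T(x,y) = (x + y, y): v = (0, 1) has norm |0| + |1| = 1, but T(v) = (1, 1) has norm 2 -- not preserved.
(C) T(x,y) = (x + y, x - y): v = (1, 0) has norm |1| + |0| = 1, but T(v) = (1, 1) has norm 2 -- not preserved.
(D) T(x,y) = (-x, y): preserves the norm -- it only permutes the coordinates and/or flips signs, which leaves |x| + |y| unchanged.

Therefore the answer is (D).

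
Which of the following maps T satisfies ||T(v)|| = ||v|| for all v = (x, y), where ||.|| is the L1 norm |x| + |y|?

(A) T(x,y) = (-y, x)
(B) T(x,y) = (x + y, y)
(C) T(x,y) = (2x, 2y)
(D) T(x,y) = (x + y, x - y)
A

A transformation preserves a norm if ||T(v)|| = ||v|| for every v; a single vector where the norm changes rules an option out.

(A) T(x,y) = (-y, x): preserves the norm -- it only permutes the coordinates and/or flips signs, which leaves |x| + |y| unchanged.
(B) T(x,y) = (x + y, y): v = (0, 1) has norm |0| + |1| = 1, but T(v) = (1, 1) has norm 2 -- not preserved.
(C) T(x,y) = (2x, 2y): v = (1, 0) has norm |1| + |0| = 1, but T(v) = (2, 0) has norm 2 -- not preserved.
(D) T(x,y) = (x + y, x - y): v = (1, 0) has norm |1| + |0| = 1, but T(v) = (1, 1) has norm 2 -- not preserved.

Therefore the answer is (A).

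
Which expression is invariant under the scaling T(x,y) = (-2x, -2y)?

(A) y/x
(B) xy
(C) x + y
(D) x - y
A

Under the uniform scaling T(x,y) = (-2x, -2y):
Substitute the transformed coordinates into each option and compare with the original:
(A) y/x  ->  (-2y)/(-2x) = y/x   [equals y/x: invariant]
(B) xy  ->  (-2x)(-2y) = 4xy   [differs from xy: not invariant]
(C) x + y  ->  (-2x) + (-2y) = -2x - 2y   [differs from x + y: not invariant]
(D) x - y  ->  (-2x) - (-2y) = -2x + 2y   [differs from x - y: not invariant]

Only option (A), y/x, is unchanged by the transformation.
The common factor -2 cancels in a ratio of coordinates, while sums, products and sums of squares pick up factors of -2 or 4.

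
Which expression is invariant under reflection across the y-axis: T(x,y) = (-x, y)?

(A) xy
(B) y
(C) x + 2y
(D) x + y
B

The map is reflection across the y-axis: T(x,y) = (-x, y).
Substitute the transformed coordinates into each option and compare with the original:
(A) xy  ->  (-x)(y) = -xy   [differs from xy: not invariant]
(B) y  ->  (y) = y   [equals y: invariant]
(C) x + 2y  ->  (-x) + 2(y) = -x + 2y   [differs from x + 2y: not invariant]
(D) x + y  ->  (-x) + (y) = -x + y   [differs from x + y: not invariant]

Only option (B), y, is unchanged by the transformation.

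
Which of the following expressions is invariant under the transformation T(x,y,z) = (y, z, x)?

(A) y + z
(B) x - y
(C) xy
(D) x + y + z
D

Apply T(x,y,z) = (y, z, x) to each option, i.e. replace (x, y, z) by the transformed coordinates.
Substitute the transformed coordinates into each option and compare with the original:
(A) y + z  ->  (z) + (x) = x + z   [differs from y + z: not invariant]
(B) x - y  ->  (y) - (z) = y - z   [differs from x - y: not invariant]
(C) xy  ->  (y)(z) = yz   [differs from xy: not invariant]
(D) x + y + z  ->  (y) + (z) + (x) = x + y + z   [equals x + y + z: invariant]

Only option (D), x + y + z, is unchanged by the transformation.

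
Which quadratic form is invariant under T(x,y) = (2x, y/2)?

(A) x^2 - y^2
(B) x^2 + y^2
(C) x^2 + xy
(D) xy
D

T multiplies x by 2 and divides y by 2.
Substitute the transformed coordinates into each option and compare with the original:
(A) x^2 - y^2  ->  (2x)^2 - (y/2)^2 = 4x^2 - y^2/4   [differs from x^2 - y^2: not invariant]
(B) x^2 + y^2  ->  (2x)^2 + (y/2)^2 = 4x^2 + y^2/4   [differs from x^2 + y^2: not invariant]
(C) x^2 + xy  ->  (2x)^2 + (2x)(y/2) = 4x^2 + xy   [differs from x^2 + xy: not invariant]
(D) xy  ->  (2x)(y/2) = xy   [equals xy: invariant]

Only option (D), xy, is unchanged by the transformation.
The factors 2 and 1/2 cancel only in the pure product xy.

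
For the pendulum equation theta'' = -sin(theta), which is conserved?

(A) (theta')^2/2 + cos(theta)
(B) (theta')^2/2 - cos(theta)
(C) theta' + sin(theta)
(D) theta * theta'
B

A first integral I satisfies dI/dt = 0 along every solution. Differentiate each option and use the equation of motion:
(A) d/dt[(theta')^2/2 + cos(theta)] = theta' theta'' - sin(theta) theta' = -2 theta' sin(theta), not identically 0
(B) d/dt[(theta')^2/2 - cos(theta)] = theta' theta'' + sin(theta) theta' = theta'(-sin(theta)) + theta' sin(theta) = 0
(C) d/dt[theta' + sin(theta)] = theta'' + cos(theta) theta' = -sin(theta) + theta' cos(theta), not identically 0
(D) d/dt[theta * theta'] = (theta')^2 + theta theta'' = (theta')^2 - theta sin(theta), not identically 0

Only (B) has zero time-derivative. This is the total energy: kinetic (theta')^2/2 plus potential -cos(theta).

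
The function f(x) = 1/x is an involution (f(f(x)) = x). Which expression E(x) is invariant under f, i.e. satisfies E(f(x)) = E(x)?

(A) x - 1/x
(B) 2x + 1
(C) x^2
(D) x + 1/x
D

Replace x by f(x) = 1/x in each option and simplify. As a quick numerical cross-check, also compare E(3) with E(f(3)) = E(1/3).

(A) x - 1/x  ->  (1/x) - 1/(1/x) = -x + 1/x; check: E(3) = 8/3 but E(1/3) = -8/3.   [not invariant]
(B) 2x + 1  ->  2(1/x) + 1 = (x + 2)/x; check: E(3) = 7 but E(1/3) = 5/3.   [not invariant]
(C) x^2  ->  (1/x)^2 = x^(-2); check: E(3) = 9 but E(1/3) = 1/9.   [not invariant]
(D) x + 1/x  ->  (1/x) + 1/(1/x), which simplifies back to x + 1/x; check: E(3) = 10/3, E(1/3) = 10/3.   [invariant]

Only (D) is unchanged. E is symmetric under swapping x with f(x) = 1/x, which is exactly what an involution does.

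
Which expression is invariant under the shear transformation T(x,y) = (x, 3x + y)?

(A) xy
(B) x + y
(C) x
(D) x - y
C

Under the shear T(x,y) = (x, 3x + y):
Substitute the transformed coordinates into each option and compare with the original:
(A) xy  ->  (x)(3x + y) = 3x^2 + xy   [differs from xy: not invariant]
(B) x + y  ->  (x) + (3x + y) = 4x + y   [differs from x + y: not invariant]
(C) x  ->  (x) = x   [equals x: invariant]
(D) x - y  ->  (x) - (3x + y) = -2x - y   [differs from x - y: not invariant]

Only option (C), x, is unchanged by the transformation.
A vertical shear moves points parallel to the y-axis, so the x-coordinate (and any function of x alone) is unchanged.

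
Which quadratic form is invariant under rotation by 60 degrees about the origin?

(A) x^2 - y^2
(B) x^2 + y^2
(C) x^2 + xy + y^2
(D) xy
B

Rotation by 60 degrees sends (x, y) to (x/2 - sqrt(3)y/2, sqrt(3)x/2 + y/2).
Substitute the transformed coordinates into each option and compare with the original:
(A) x^2 - y^2  ->  (x/2 - sqrt(3)y/2)^2 - (sqrt(3)x/2 + y/2)^2 = -x^2/2 - sqrt(3)xy + y^2/2   [differs from x^2 - y^2: not invariant]
(B) x^2 + y^2  ->  (x/2 - sqrt(3)y/2)^2 + (sqrt(3)x/2 + y/2)^2 = x^2 + y^2   [equals x^2 + y^2: invariant]
(C) x^2 + xy + y^2  ->  (x/2 - sqrt(3)y/2)^2 + (x/2 - sqrt(3)y/2)(sqrt(3)x/2 + y/2) + (sqrt(3)x/2 + y/2)^2 = sqrt(3)x^2/4 + x^2 - xy/2 - sqrt(3)y^2/4 + y^2   [differs from x^2 + xy + y^2: not invariant]
(D) xy  ->  (x/2 - sqrt(3)y/2)(sqrt(3)x/2 + y/2) = sqrt(3)x^2/4 - xy/2 - sqrt(3)y^2/4   [differs from xy: not invariant]

Only option (B), x^2 + y^2, is unchanged by the transformation.
x^2 + y^2 is the squared distance from the origin, which rotations preserve.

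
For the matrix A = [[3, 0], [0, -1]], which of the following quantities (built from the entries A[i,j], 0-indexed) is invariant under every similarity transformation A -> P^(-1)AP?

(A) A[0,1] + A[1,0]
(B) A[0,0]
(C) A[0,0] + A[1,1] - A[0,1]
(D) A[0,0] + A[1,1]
D

A[0,0] + A[1,1] is the trace of A. By the cyclic property of the trace, tr(P^(-1)AP) = tr(APP^(-1)) = tr(A), so it is the same for every matrix similar to A.

The other combinations are not similarity invariants. For example, take P = [[1, 1], [1, 2]] (det P = 1), so P^(-1) = [[2, -1], [-1, 1]] and
B = P^(-1)AP = [[7, 8], [-4, -5]].
Evaluating each option on A and on B:
(A) A[0,1] + A[1,0]: 0 for A, 4 for B -> changes
(B) A[0,0]: 3 for A, 7 for B -> changes
(C) A[0,0] + A[1,1] - A[0,1]: 2 for A, -6 for B -> changes
(D) A[0,0] + A[1,1]: 2 for A, 2 for B -> unchanged

Only (D) A[0,0] + A[1,1] = 2 survives (and it does so for every P, not just this one), so it is the invariant.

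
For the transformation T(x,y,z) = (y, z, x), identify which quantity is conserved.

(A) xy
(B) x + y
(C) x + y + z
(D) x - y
C

Apply T(x,y,z) = (y, z, x) to each option, i.e. replace (x, y, z) by the transformed coordinates.
Substitute the transformed coordinates into each option and compare with the original:
(A) xy  ->  (y)(z) = yz   [differs from xy: not invariant]
(B) x + y  ->  (y) + (z) = y + z   [differs from x + y: not invariant]
(C) x + y + z  ->  (y) + (z) + (x) = x + y + z   [equals x + y + z: invariant]
(D) x - y  ->  (y) - (z) = y - z   [differs from x - y: not invariant]

Only option (C), x + y + z, is unchanged by the transformation.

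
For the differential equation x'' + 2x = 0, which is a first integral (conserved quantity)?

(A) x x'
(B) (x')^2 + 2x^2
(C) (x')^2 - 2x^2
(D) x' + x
B

A first integral I satisfies dI/dt = 0 along every solution. Differentiate each option and use the equation of motion:
(A) d/dt[x x'] = (x')^2 + x x'' = (x')^2 - 2x^2, not identically 0
(B) d/dt[(x')^2 + 2x^2] = 2x'x'' + 4x x' = 2x'(-2x) + 4x x' = 0
(C) d/dt[(x')^2 - 2x^2] = 2x'x'' - 4x x' = -8x x', not identically 0
(D) d/dt[x' + x] = x'' + x' = -2x + x', not identically 0

Only (B) has zero time-derivative. So the energy-like quantity (x')^2 + 2x^2 is the first integral.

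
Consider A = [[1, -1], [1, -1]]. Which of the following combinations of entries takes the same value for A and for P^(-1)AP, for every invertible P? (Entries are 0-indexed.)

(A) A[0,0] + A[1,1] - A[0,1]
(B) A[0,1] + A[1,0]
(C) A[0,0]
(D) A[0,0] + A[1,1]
D

A[0,0] + A[1,1] is the trace of A. By the cyclic property of the trace, tr(P^(-1)AP) = tr(APP^(-1)) = tr(A), so it is the same for every matrix similar to A.

The other combinations are not similarity invariants. For example, take P = [[1, -1], [0, 1]] (det P = 1), so P^(-1) = [[1, 1], [0, 1]] and
B = P^(-1)AP = [[2, -4], [1, -2]].
Evaluating each option on A and on B:
(A) A[0,0] + A[1,1] - A[0,1]: 1 for A, 4 for B -> changes
(B) A[0,1] + A[1,0]: 0 for A, -3 for B -> changes
(C) A[0,0]: 1 for A, 2 for B -> changes
(D) A[0,0] + A[1,1]: 0 for A, 0 for B -> unchanged

Only (D) A[0,0] + A[1,1] = 0 survives (and it does so for every P, not just this one), so it is the invariant.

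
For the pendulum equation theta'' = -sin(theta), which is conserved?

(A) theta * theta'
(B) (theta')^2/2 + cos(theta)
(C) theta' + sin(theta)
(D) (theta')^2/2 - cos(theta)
D

A first integral I satisfies dI/dt = 0 along every solution. Differentiate each option and use the equation of motion:
(A) d/dt[theta * theta'] = (theta')^2 + theta theta'' = (theta')^2 - theta sin(theta), not identically 0
(B) d/dt[(theta')^2/2 + cos(theta)] = theta' theta'' - sin(theta) theta' = -2 theta' sin(theta), not identically 0
(C) d/dt[theta' + sin(theta)] = theta'' + cos(theta) theta' = -sin(theta) + theta' cos(theta), not identically 0
(D) d/dt[(theta')^2/2 - cos(theta)] = theta' theta'' + sin(theta) theta' = theta'(-sin(theta)) + theta' sin(theta) = 0

Only (D) has zero time-derivative. This is the total energy: kinetic (theta')^2/2 plus potential -cos(theta).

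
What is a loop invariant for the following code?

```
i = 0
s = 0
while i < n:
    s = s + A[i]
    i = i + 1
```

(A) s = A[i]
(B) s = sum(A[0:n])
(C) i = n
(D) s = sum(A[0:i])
D

A loop invariant must hold before the first iteration and be re-established by every execution of the body.

(D) s = sum(A[0:i]): Initially i = 0 and s = 0 = sum of the empty slice A[0:0]. If s = sum(A[0:i]) holds at the top of an iteration, the body sets s to sum(A[0:i]) + A[i] = sum(A[0:i+1]) and then i to i+1, so s = sum(A[0:i]) holds again. At exit i = n, giving s = sum(A[0:n]).

The other options fail:
(A) s = A[i]: after the first iteration s = A[0] but i = 1, so s = A[i] compares s with the wrong element (and fails in general).
(B) s = sum(A[0:n]): false before the loop (s = 0, not the full sum) -- it only becomes true at exit.
(C) i = n: false initially (i = 0); it is the exit condition, not an invariant.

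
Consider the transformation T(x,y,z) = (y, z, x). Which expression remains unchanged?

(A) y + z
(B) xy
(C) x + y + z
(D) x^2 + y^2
C

Apply T(x,y,z) = (y, z, x) to each option, i.e. replace (x, y, z) by the transformed coordinates.
Substitute the transformed coordinates into each option and compare with the original:
(A) y + z  ->  (z) + (x) = x + z   [differs from y + z: not invariant]
(B) xy  ->  (y)(z) = yz   [differs from xy: not invariant]
(C) x + y + z  ->  (y) + (z) + (x) = x + y + z   [equals x + y + z: invariant]
(D) x^2 + y^2  ->  (y)^2 + (z)^2 = y^2 + z^2   [differs from x^2 + y^2: not invariant]

Only option (C), x + y + z, is unchanged by the transformation.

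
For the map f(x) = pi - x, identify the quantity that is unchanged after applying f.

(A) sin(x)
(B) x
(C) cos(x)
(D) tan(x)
A

For f(x) = pi - x:
sin(pi - x) = sin(x), so sine is invariant under this transformation.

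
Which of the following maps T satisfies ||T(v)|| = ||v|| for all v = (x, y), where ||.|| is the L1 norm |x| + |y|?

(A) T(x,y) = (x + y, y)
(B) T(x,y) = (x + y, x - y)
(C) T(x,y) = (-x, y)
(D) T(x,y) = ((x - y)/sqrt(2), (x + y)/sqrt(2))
C

A transformation preserves a norm if ||T(v)|| = ||v|| for every v; a single vector where the norm changes rules an option out.

(A) T(x,y) = (x + y, y): v = (0, 1) has norm |0| + |1| = 1, but T(v) = (1, 1) has norm 2 -- not preserved.
(B) T(x,y) = (x + y, x - y): v = (1, 0) has norm |1| + |0| = 1, but T(v) = (1, 1) has norm 2 -- not preserved.
(C) T(x,y) = (-x, y): preserves the norm -- it only permutes the coordinates and/or flips signs, which leaves |x| + |y| unchanged.
(D) T(x,y) = ((x - y)/sqrt(2), (x + y)/sqrt(2)): v = (1, 0) has norm |1| + |0| = 1, but T(v) = (sqrt(2)/2, sqrt(2)/2) has norm sqrt(2) -- not preserved.

Therefore the answer is (C).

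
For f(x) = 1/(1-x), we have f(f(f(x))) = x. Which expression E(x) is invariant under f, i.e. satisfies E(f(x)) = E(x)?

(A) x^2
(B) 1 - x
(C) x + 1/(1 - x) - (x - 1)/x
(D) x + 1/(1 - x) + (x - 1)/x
D

Replace x by f(x) = 1/(1 - x) in each option and simplify. As a quick numerical cross-check, also compare E(5) with E(f(5)) = E(-1/4).

(A) x^2  ->  (1/(1 - x))^2 = (x - 1)^(-2); check: E(5) = 25 but E(-1/4) = 1/16.   [not invariant]
(B) 1 - x  ->  1 - (1/(1 - x)) = x/(x - 1); check: E(5) = -4 but E(-1/4) = 5/4.   [not invariant]
(C) x + 1/(1 - x) - (x - 1)/x  ->  (1/(1 - x)) + 1/(1 - (1/(1 - x))) - ((1/(1 - x)) - 1)/(1/(1 - x)) = (x^2(1 - x) - x + (x - 1)^2)/(x(x - 1)); check: E(5) = 79/20 but E(-1/4) = -89/20.   [not invariant]
(D) x + 1/(1 - x) + (x - 1)/x  ->  (1/(1 - x)) + 1/(1 - (1/(1 - x))) + ((1/(1 - x)) - 1)/(1/(1 - x)), which simplifies back to x + 1/(1 - x) + (x - 1)/x; check: E(5) = 111/20, E(-1/4) = 111/20.   [invariant]

Only (D) is unchanged. Indeed f(f(x)) = 1/(1 - 1/(1-x)) = (1-x)/(-x) = (x-1)/x, so E(x) = x + f(x) + f(f(x)) is the sum over the whole 3-cycle; applying f just permutes the three terms cyclically (x -> f(x) -> f(f(x)) -> x), leaving the sum unchanged.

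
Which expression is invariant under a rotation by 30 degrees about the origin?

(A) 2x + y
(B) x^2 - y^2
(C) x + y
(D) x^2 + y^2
D

A rotation by 30 degrees sends (x, y) to (sqrt(3)x/2 - y/2, x/2 + sqrt(3)y/2).
Substitute the transformed coordinates into each option and compare with the original:
(A) 2x + y  ->  2(sqrt(3)x/2 - y/2) + (x/2 + sqrt(3)y/2) = x/2 + sqrt(3)x - y + sqrt(3)y/2   [differs from 2x + y: not invariant]
(B) x^2 - y^2  ->  (sqrt(3)x/2 - y/2)^2 - (x/2 + sqrt(3)y/2)^2 = x^2/2 - sqrt(3)xy - y^2/2   [differs from x^2 - y^2: not invariant]
(C) x + y  ->  (sqrt(3)x/2 - y/2) + (x/2 + sqrt(3)y/2) = x/2 + sqrt(3)x/2 - y/2 + sqrt(3)y/2   [differs from x + y: not invariant]
(D) x^2 + y^2  ->  (sqrt(3)x/2 - y/2)^2 + (x/2 + sqrt(3)y/2)^2 = x^2 + y^2   [equals x^2 + y^2: invariant]

Only option (D), x^2 + y^2, is unchanged by the transformation.
Geometrically, x^2 + y^2 is the squared distance from the origin, which every rotation about the origin preserves.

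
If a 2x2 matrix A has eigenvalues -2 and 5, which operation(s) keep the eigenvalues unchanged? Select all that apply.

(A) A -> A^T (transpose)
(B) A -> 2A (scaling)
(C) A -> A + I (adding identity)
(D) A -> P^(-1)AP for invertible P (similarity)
A and D

Eigenvalues are preserved by:
1. Similarity transformations: A -> P^(-1)AP (same characteristic polynomial)
2. Transpose: A^T has the same eigenvalues as A

Eigenvalues are NOT preserved by:
- Adding identity: eigenvalues become -2+1, 5+1
- Scaling: eigenvalues become -4, 10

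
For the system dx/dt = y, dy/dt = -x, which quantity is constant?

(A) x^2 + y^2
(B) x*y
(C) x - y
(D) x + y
A

A first integral I satisfies dI/dt = 0 along every solution. Differentiate each option and use the equation of motion:
(A) d/dt[x^2 + y^2] = 2x*dx/dt + 2y*dy/dt = 2x*y + 2y*(-x) = 0
(B) d/dt[x*y] = (dx/dt)y + x(dy/dt) = y^2 - x^2, not identically 0
(C) d/dt[x - y] = y - (-x) = x + y, not identically 0
(D) d/dt[x + y] = y + (-x) = y - x, not identically 0

Only (A) has zero time-derivative. So x^2 + y^2 (the squared radius; trajectories are circles) is the conserved quantity.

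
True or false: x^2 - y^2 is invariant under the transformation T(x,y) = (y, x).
False

Substitute T(x,y) = (y, x) into the expression and compare with the original.

Original: x^2 - y^2
After applying T: (y)^2 - (x)^2 = -x^2 + y^2

This differs from the original x^2 - y^2 (difference: -2x^2 + 2y^2), so the expression is NOT invariant.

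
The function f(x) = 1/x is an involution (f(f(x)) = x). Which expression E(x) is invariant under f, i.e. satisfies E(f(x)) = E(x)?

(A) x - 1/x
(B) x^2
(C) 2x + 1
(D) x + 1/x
D

Replace x by f(x) = 1/x in each option and simplify. As a quick numerical cross-check, also compare E(3) with E(f(3)) = E(1/3).

(A) x - 1/x  ->  (1/x) - 1/(1/x) = -x + 1/x; check: E(3) = 8/3 but E(1/3) = -8/3.   [not invariant]
(B) x^2  ->  (1/x)^2 = x^(-2); check: E(3) = 9 but E(1/3) = 1/9.   [not invariant]
(C) 2x + 1  ->  2(1/x) + 1 = (x + 2)/x; check: E(3) = 7 but E(1/3) = 5/3.   [not invariant]
(D) x + 1/x  ->  (1/x) + 1/(1/x), which simplifies back to x + 1/x; check: E(3) = 10/3, E(1/3) = 10/3.   [invariant]

Only (D) is unchanged. E is symmetric under swapping x with f(x) = 1/x, which is exactly what an involution does.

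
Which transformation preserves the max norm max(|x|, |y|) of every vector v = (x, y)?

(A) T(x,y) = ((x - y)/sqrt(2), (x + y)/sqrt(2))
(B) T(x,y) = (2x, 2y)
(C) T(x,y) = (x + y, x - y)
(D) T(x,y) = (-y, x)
D

A transformation preserves a norm if ||T(v)|| = ||v|| for every v; a single vector where the norm changes rules an option out.

(A) T(x,y) = ((x - y)/sqrt(2), (x + y)/sqrt(2)): v = (1, 0) has norm max(|1|, |0|) = 1, but T(v) = (sqrt(2)/2, sqrt(2)/2) has norm sqrt(2)/2 -- not preserved.
(B) T(x,y) = (2x, 2y): v = (1, 0) has norm max(|1|, |0|) = 1, but T(v) = (2, 0) has norm 2 -- not preserved.
(C) T(x,y) = (x + y, x - y): v = (1, 1) has norm max(|1|, |1|) = 1, but T(v) = (2, 0) has norm 2 -- not preserved.
(D) T(x,y) = (-y, x): preserves the norm -- it only permutes the coordinates and/or flips signs, which leaves max(|x|, |y|) unchanged.

Therefore the answer is (D).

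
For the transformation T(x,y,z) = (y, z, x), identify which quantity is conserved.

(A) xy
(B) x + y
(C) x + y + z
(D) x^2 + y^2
C

Apply T(x,y,z) = (y, z, x) to each option, i.e. replace (x, y, z) by the transformed coordinates.
Substitute the transformed coordinates into each option and compare with the original:
(A) xy  ->  (y)(z) = yz   [differs from xy: not invariant]
(B) x + y  ->  (y) + (z) = y + z   [differs from x + y: not invariant]
(C) x + y + z  ->  (y) + (z) + (x) = x + y + z   [equals x + y + z: invariant]
(D) x^2 + y^2  ->  (y)^2 + (z)^2 = y^2 + z^2   [differs from x^2 + y^2: not invariant]

Only option (C), x + y + z, is unchanged by the transformation.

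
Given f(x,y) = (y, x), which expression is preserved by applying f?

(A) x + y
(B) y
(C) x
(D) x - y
A

For f(x,y) = (y, x):
After applying f: x' = y, y' = x. So x' + y' = y + x = x + y.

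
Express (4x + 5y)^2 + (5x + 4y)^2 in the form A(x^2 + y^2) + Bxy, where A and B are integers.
41(x^2 + y^2) + 80xy

Expanding: (4x + 5y)^2 = 16x^2 + 40xy + 25y^2
(5x + 4y)^2 = 25x^2 + 40xy + 16y^2
Sum = (16+25)(x^2+y^2) + 80xy = 41(x^2 + y^2) + 80xy
This is symmetric in x and y.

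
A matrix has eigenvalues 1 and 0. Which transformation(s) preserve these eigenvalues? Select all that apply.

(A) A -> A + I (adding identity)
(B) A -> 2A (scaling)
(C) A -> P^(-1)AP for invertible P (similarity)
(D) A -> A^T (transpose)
C and D

Eigenvalues are preserved by:
1. Similarity transformations: A -> P^(-1)AP (same characteristic polynomial)
2. Transpose: A^T has the same eigenvalues as A

Eigenvalues are NOT preserved by:
- Adding identity: eigenvalues become 1+1, 0+1
- Scaling: eigenvalues become 2, 0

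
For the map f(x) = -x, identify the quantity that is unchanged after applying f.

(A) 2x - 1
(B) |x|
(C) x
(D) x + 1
B

For f(x) = -x:
Applying f replaces x by -x. Since |-x| = |x|, the absolute value is unchanged by f, whereas x -> -x, 2x - 1 -> -2x - 1 and x + 1 -> -x + 1 all change.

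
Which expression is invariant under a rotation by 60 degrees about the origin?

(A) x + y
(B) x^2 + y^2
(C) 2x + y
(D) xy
B

A rotation by 60 degrees sends (x, y) to (x/2 - sqrt(3)y/2, sqrt(3)x/2 + y/2).
Substitute the transformed coordinates into each option and compare with the original:
(A) x + y  ->  (x/2 - sqrt(3)y/2) + (sqrt(3)x/2 + y/2) = x/2 + sqrt(3)x/2 - sqrt(3)y/2 + y/2   [differs from x + y: not invariant]
(B) x^2 + y^2  ->  (x/2 - sqrt(3)y/2)^2 + (sqrt(3)x/2 + y/2)^2 = x^2 + y^2   [equals x^2 + y^2: invariant]
(C) 2x + y  ->  2(x/2 - sqrt(3)y/2) + (sqrt(3)x/2 + y/2) = sqrt(3)x/2 + x - sqrt(3)y + y/2   [differs from 2x + y: not invariant]
(D) xy  ->  (x/2 - sqrt(3)y/2)(sqrt(3)x/2 + y/2) = sqrt(3)x^2/4 - xy/2 - sqrt(3)y^2/4   [differs from xy: not invariant]

Only option (B), x^2 + y^2, is unchanged by the transformation.
Geometrically, x^2 + y^2 is the squared distance from the origin, which every rotation about the origin preserves.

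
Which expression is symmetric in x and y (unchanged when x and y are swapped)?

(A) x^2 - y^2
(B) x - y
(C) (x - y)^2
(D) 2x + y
C

A symmetric expression is unchanged when the variables are permuted; here the transformation to test is the swap (x, y) -> (y, x).
Substitute the transformed coordinates into each option and compare with the original:
(A) x^2 - y^2  ->  (y)^2 - (x)^2 = -x^2 + y^2   [differs from x^2 - y^2: not invariant]
(B) x - y  ->  (y) - (x) = -x + y   [differs from x - y: not invariant]
(C) (x - y)^2  ->  ((y) - (x))^2 = x^2 - 2xy + y^2   [equals (x - y)^2: invariant]
(D) 2x + y  ->  2(y) + (x) = x + 2y   [differs from 2x + y: not invariant]

Only option (C), (x - y)^2, is unchanged by the transformation.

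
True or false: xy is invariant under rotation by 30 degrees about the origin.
False

Applying rotation by 30 degrees: x' = x*cos(30 degrees) - y*sin(30 degrees) = sqrt(3)x/2 - y/2, y' = x*sin(30 degrees) + y*cos(30 degrees) = x/2 + sqrt(3)y/2

Substituting into xy:
(sqrt(3)x/2 - y/2)(x/2 + sqrt(3)y/2)
= sqrt(3)x^2/4 + xy/2 - sqrt(3)y^2/4

This differs from the original expression xy, so it is NOT invariant.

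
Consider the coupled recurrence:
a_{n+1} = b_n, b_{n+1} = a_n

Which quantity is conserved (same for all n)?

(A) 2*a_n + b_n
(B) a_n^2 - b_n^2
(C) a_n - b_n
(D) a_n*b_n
D

Replace a_n by a_{n+1} = b_n and b_n by b_{n+1} = a_n in each option and simplify:
(A) 2*a_n + b_n  ->  2*(b_n) + (a_n) = a_n + 2*b_n   [not conserved]
(B) a_n^2 - b_n^2  ->  (b_n)^2 - (a_n)^2 = -a_n^2 + b_n^2   [not conserved]
(C) a_n - b_n  ->  (b_n) - (a_n) = -a_n + b_n   [not conserved]
(D) a_n*b_n  ->  (b_n)*(a_n) = a_n*b_n   [conserved]

Only (D) a_n*b_n returns to itself after one step, so it is the conserved quantity.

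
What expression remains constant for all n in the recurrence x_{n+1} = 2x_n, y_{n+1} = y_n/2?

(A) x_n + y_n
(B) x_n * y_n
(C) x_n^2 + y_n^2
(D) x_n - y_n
B

For the recurrence x_{n+1} = 2x_n, y_{n+1} = y_n/2:

x_{n+1} * y_{n+1} = (2x_n) * (y_n/2) = x_n * y_n
The product is conserved.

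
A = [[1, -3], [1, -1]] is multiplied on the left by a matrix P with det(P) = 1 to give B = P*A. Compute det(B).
2

By the multiplicative property of determinants, det(B) = det(P*A) = det(P) * det(A) = det(A),
so the determinant is invariant under multiplication by any determinant-1 matrix; we just need det(A).

det(A) = (1)(-1) - (-3)(1) = -1 - (-3) = 2

Therefore det(B) = 1 * 2 = 2.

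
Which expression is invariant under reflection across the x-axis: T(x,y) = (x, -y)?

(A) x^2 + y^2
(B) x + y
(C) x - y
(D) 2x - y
A

The map is reflection across the x-axis: T(x,y) = (x, -y).
Substitute the transformed coordinates into each option and compare with the original:
(A) x^2 + y^2  ->  (x)^2 + (-y)^2 = x^2 + y^2   [equals x^2 + y^2: invariant]
(B) x + y  ->  (x) + (-y) = x - y   [differs from x + y: not invariant]
(C) x - y  ->  (x) - (-y) = x + y   [differs from x - y: not invariant]
(D) 2x - y  ->  2(x) - (-y) = 2x + y   [differs from 2x - y: not invariant]

Only option (A), x^2 + y^2, is unchanged by the transformation.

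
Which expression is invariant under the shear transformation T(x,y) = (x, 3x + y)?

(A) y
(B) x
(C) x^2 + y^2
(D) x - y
B

Under the shear T(x,y) = (x, 3x + y):
Substitute the transformed coordinates into each option and compare with the original:
(A) y  ->  (3x + y) = 3x + y   [differs from y: not invariant]
(B) x  ->  (x) = x   [equals x: invariant]
(C) x^2 + y^2  ->  (x)^2 + (3x + y)^2 = 10x^2 + 6xy + y^2   [differs from x^2 + y^2: not invariant]
(D) x - y  ->  (x) - (3x + y) = -2x - y   [differs from x - y: not invariant]

Only option (B), x, is unchanged by the transformation.
A vertical shear moves points parallel to the y-axis, so the x-coordinate (and any function of x alone) is unchanged.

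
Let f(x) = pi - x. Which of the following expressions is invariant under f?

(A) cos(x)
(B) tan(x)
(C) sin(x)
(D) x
C

For f(x) = pi - x:
sin(pi - x) = sin(x), so sine is invariant under this transformation.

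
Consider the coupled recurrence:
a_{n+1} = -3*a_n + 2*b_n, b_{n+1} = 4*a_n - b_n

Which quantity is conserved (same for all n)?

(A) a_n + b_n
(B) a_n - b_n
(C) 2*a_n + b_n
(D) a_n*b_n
A

Replace a_n by a_{n+1} = -3*a_n + 2*b_n and b_n by b_{n+1} = 4*a_n - b_n in each option and simplify:
(A) a_n + b_n  ->  (-3*a_n + 2*b_n) + (4*a_n - b_n) = a_n + b_n   [conserved]
(B) a_n - b_n  ->  (-3*a_n + 2*b_n) - (4*a_n - b_n) = -7*a_n + 3*b_n   [not conserved]
(C) 2*a_n + b_n  ->  2*(-3*a_n + 2*b_n) + (4*a_n - b_n) = -2*a_n + 3*b_n   [not conserved]
(D) a_n*b_n  ->  (-3*a_n + 2*b_n)*(4*a_n - b_n) = -12*a_n^2 + 11*a_n*b_n - 2*b_n^2   [not conserved]

Only (A) a_n + b_n returns to itself after one step, so it is the conserved quantity.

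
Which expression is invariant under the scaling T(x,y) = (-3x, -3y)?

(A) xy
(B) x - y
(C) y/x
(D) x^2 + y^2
C

Under the uniform scaling T(x,y) = (-3x, -3y):
Substitute the transformed coordinates into each option and compare with the original:
(A) xy  ->  (-3x)(-3y) = 9xy   [differs from xy: not invariant]
(B) x - y  ->  (-3x) - (-3y) = -3x + 3y   [differs from x - y: not invariant]
(C) y/x  ->  (-3y)/(-3x) = y/x   [equals y/x: invariant]
(D) x^2 + y^2  ->  (-3x)^2 + (-3y)^2 = 9x^2 + 9y^2   [differs from x^2 + y^2: not invariant]

Only option (C), y/x, is unchanged by the transformation.
The common factor -3 cancels in a ratio of coordinates, while sums, products and sums of squares pick up factors of -3 or 9.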